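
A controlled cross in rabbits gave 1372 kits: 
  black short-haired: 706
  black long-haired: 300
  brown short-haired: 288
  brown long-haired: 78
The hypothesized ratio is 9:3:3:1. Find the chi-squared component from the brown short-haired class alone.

Under the 9:3:3:1 hypothesis (Σ ratio = 16, N = 1372):
  black short-haired: 1372 × 9/16 = 771.75
  black long-haired: 1372 × 3/16 = 257.25
  brown short-haired: 1372 × 3/16 = 257.25
  brown long-haired: 1372 × 1/16 = 85.75
Contribution of brown short-haired: (288 − 257.25)² / 257.25 = 3.6757

3.676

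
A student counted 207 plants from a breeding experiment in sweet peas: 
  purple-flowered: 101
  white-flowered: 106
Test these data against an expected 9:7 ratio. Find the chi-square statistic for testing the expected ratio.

Expected counts for N = 207 under a 9:7 ratio (total parts = 16):
  purple-flowered: 207 × 9/16 = 116.4375
  white-flowered: 207 × 7/16 = 90.5625
χ² = Σ (O − E)² / E
  purple-flowered: (101 − 116.4375)² / 116.4375 = 2.0467
  white-flowered: (106 − 90.5625)² / 90.5625 = 2.6315
χ² = 2.0467 + 2.6315 = 4.6782 ≈ 4.678

4.678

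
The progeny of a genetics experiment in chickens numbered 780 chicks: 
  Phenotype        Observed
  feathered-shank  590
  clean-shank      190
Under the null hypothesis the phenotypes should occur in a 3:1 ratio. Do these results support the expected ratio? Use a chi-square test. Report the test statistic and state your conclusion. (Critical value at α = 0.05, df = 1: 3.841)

Expected counts for N = 780 under a 3:1 ratio (total parts = 4):
  feathered-shank: 780 × 3/4 = 585
  clean-shank: 780 × 1/4 = 195
χ² = Σ (O − E)² / E
  feathered-shank: (590 − 585)² / 585 = 0.0427
  clean-shank: (190 − 195)² / 195 = 0.1282
χ² = 0.0427 + 0.1282 = 0.1709 ≈ 0.171
Degrees of freedom = 2 − 1 = 1; critical value at α = 0.05 is 3.841.
Since 0.171 < 3.841, we fail to reject the null hypothesis — the data are consistent with the 3:1 ratio.

0.171; consistent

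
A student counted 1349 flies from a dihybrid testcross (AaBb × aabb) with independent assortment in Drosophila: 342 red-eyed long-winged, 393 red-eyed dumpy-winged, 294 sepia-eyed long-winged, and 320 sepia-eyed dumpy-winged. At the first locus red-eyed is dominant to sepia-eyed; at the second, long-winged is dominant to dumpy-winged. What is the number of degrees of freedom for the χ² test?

3

A dihybrid testcross with independent assortment gives a 1:1:1:1 ratio.
A goodness-of-fit test with 4 phenotype classes has df = 4 − 1 = 3.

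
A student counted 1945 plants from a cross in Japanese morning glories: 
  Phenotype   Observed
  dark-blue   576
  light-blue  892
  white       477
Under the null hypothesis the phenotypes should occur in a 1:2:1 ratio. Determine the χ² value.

23.405

Total ratio parts = 4. Expected numbers out of 1945:
  dark-blue: 1945 × 1/4 = 486.25
  light-blue: 1945 × 2/4 = 972.5
  white: 1945 × 1/4 = 486.25
χ² = Σ (O − E)² / E
  dark-blue: (576 − 486.25)² / 486.25 = 16.5657
  light-blue: (892 − 972.5)² / 972.5 = 6.6635
  white: (477 − 486.25)² / 486.25 = 0.1760
χ² = 16.5657 + 6.6635 + 0.1760 = 23.4052 ≈ 23.405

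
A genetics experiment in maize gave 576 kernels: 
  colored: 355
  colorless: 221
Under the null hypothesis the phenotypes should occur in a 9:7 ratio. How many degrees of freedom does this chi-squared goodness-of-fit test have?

1

A goodness-of-fit test with 2 phenotype classes has df = 2 − 1 = 1.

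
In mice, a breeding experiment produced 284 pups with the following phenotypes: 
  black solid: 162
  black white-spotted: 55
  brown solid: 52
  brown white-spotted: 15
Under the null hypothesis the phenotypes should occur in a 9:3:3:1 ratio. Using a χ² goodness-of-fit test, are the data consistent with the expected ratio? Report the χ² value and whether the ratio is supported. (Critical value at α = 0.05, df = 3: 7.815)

Under the 9:3:3:1 hypothesis (Σ ratio = 16, N = 284):
  black solid: 284 × 9/16 = 159.75
  black white-spotted: 284 × 3/16 = 53.25
  brown solid: 284 × 3/16 = 53.25
  brown white-spotted: 284 × 1/16 = 17.75
χ² = Σ (O − E)² / E
  black solid: (162 − 159.75)² / 159.75 = 0.0317
  black white-spotted: (55 − 53.25)² / 53.25 = 0.0575
  brown solid: (52 − 53.25)² / 53.25 = 0.0293
  brown white-spotted: (15 − 17.75)² / 17.75 = 0.4261
χ² = 0.0317 + 0.0575 + 0.0293 + 0.4261 = 0.5446 ≈ 0.545
Degrees of freedom = 4 − 1 = 3; critical value at α = 0.05 is 7.815.
Since 0.545 < 7.815, we fail to reject the null hypothesis — the data are consistent with the 9:3:3:1 ratio.

0.545; consistent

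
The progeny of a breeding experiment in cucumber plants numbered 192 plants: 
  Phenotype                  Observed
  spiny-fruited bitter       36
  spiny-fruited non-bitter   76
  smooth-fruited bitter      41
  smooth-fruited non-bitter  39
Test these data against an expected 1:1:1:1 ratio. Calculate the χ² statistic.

Under the 1:1:1:1 hypothesis (Σ ratio = 4, N = 192):
  spiny-fruited bitter: 192 × 1/4 = 48
  spiny-fruited non-bitter: 192 × 1/4 = 48
  smooth-fruited bitter: 192 × 1/4 = 48
  smooth-fruited non-bitter: 192 × 1/4 = 48
χ² = Σ (O − E)² / E
  spiny-fruited bitter: (36 − 48)² / 48 = 3.0000
  spiny-fruited non-bitter: (76 − 48)² / 48 = 16.3333
  smooth-fruited bitter: (41 − 48)² / 48 = 1.0208
  smooth-fruited non-bitter: (39 − 48)² / 48 = 1.6875
χ² = 3.0000 + 16.3333 + 1.0208 + 1.6875 = 22.0416 ≈ 22.042

22.042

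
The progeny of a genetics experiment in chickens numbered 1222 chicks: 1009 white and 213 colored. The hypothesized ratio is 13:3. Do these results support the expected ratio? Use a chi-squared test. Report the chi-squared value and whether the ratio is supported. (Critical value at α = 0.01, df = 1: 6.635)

1.397; consistent

Expected counts for N = 1222 under a 13:3 ratio (total parts = 16):
  white: 1222 × 13/16 = 992.875
  colored: 1222 × 3/16 = 229.125
χ² = Σ (O − E)² / E
  white: (1009 − 992.875)² / 992.875 = 0.2619
  colored: (213 − 229.125)² / 229.125 = 1.1348
χ² = 0.2619 + 1.1348 = 1.3967 ≈ 1.397
Degrees of freedom = 2 − 1 = 1; critical value at α = 0.01 is 6.635.
Since 1.397 < 6.635, we fail to reject the null hypothesis — the data are consistent with the 13:3 ratio.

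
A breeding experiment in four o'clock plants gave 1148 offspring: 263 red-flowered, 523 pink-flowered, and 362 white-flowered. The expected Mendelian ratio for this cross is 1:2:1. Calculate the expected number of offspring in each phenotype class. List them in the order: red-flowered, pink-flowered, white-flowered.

287, 574, 287

Under the 1:2:1 hypothesis (Σ ratio = 4, N = 1148):
  red-flowered: 1148 × 1/4 = 287
  pink-flowered: 1148 × 2/4 = 574
  white-flowered: 1148 × 1/4 = 287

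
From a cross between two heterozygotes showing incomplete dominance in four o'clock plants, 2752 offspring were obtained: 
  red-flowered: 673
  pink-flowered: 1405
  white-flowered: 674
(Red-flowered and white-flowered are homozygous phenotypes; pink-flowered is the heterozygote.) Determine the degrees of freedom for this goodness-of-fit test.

2

With incomplete dominance, a heterozygote × heterozygote cross gives a 1:2:1 phenotypic ratio.
A goodness-of-fit test with 3 phenotype classes has df = 3 − 1 = 2.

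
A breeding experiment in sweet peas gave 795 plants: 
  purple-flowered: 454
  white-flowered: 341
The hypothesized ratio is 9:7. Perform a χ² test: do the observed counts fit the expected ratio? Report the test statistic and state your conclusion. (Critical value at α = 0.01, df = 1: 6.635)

Total ratio parts = 16. Expected numbers out of 795:
  purple-flowered: 795 × 9/16 = 447.1875
  white-flowered: 795 × 7/16 = 347.8125
χ² = Σ (O − E)² / E
  purple-flowered: (454 − 447.1875)² / 447.1875 = 0.1038
  white-flowered: (341 − 347.8125)² / 347.8125 = 0.1334
χ² = 0.1038 + 0.1334 = 0.2372 ≈ 0.237
Degrees of freedom = 2 − 1 = 1; critical value at α = 0.01 is 6.635.
Since 0.237 < 6.635, we fail to reject the null hypothesis — the data are consistent with the 9:7 ratio.

0.237; consistent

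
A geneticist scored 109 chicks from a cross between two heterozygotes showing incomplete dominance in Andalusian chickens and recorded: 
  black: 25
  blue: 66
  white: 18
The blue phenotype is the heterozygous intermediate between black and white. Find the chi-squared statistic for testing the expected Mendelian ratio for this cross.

With incomplete dominance, a heterozygote × heterozygote cross gives a 1:2:1 phenotypic ratio.
Expected counts for N = 109 under a 1:2:1 ratio (total parts = 4):
  black: 109 × 1/4 = 27.25
  blue: 109 × 2/4 = 54.5
  white: 109 × 1/4 = 27.25
χ² = Σ (O − E)² / E
  black: (25 − 27.25)² / 27.25 = 0.1858
  blue: (66 − 54.5)² / 54.5 = 2.4266
  white: (18 − 27.25)² / 27.25 = 3.1399
χ² = 0.1858 + 2.4266 + 3.1399 = 5.7523 ≈ 5.752

5.752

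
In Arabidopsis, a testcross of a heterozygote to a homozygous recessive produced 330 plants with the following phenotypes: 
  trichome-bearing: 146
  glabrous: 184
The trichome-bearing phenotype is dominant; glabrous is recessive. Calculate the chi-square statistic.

4.376

A testcross of a heterozygote (Aa × aa) gives a 1:1 phenotypic ratio.
Total ratio parts = 2. Expected numbers out of 330:
  trichome-bearing: 330 × 1/2 = 165
  glabrous: 330 × 1/2 = 165
χ² = Σ (O − E)² / E
  trichome-bearing: (146 − 165)² / 165 = 2.1879
  glabrous: (184 − 165)² / 165 = 2.1879
χ² = 2.1879 + 2.1879 = 4.3758 ≈ 4.376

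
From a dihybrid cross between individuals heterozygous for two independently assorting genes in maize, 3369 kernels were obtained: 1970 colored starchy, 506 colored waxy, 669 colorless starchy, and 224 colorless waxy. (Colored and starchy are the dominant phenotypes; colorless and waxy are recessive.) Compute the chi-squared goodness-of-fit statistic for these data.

31.033

A dihybrid F₂ with independent assortment and complete dominance at both loci gives a 9:3:3:1 phenotypic ratio.
Expected counts for N = 3369 under a 9:3:3:1 ratio (total parts = 16):
  colored starchy: 3369 × 9/16 = 1895.0625
  colored waxy: 3369 × 3/16 = 631.6875
  colorless starchy: 3369 × 3/16 = 631.6875
  colorless waxy: 3369 × 1/16 = 210.5625
χ² = Σ (O − E)² / E
  colored starchy: (1970 − 1895.0625)² / 1895.0625 = 2.9633
  colored waxy: (506 − 631.6875)² / 631.6875 = 25.0082
  colorless starchy: (669 − 631.6875)² / 631.6875 = 2.2040
  colorless waxy: (224 − 210.5625)² / 210.5625 = 0.8575
χ² = 2.9633 + 25.0082 + 2.2040 + 0.8575 = 31.033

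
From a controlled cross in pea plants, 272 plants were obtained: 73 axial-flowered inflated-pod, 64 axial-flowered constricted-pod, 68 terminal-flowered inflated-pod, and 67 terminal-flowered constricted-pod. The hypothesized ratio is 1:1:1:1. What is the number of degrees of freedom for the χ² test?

3

A goodness-of-fit test with 4 phenotype classes has df = 4 − 1 = 3.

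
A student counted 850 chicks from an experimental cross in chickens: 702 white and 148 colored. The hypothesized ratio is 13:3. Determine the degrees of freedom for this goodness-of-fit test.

A goodness-of-fit test with 2 phenotype classes has df = 2 − 1 = 1.

1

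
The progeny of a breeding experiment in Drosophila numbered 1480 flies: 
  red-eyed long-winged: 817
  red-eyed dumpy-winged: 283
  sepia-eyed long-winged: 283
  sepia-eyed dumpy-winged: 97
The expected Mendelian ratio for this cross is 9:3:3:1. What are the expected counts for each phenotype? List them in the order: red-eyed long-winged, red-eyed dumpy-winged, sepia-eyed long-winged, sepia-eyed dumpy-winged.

Under the 9:3:3:1 hypothesis (Σ ratio = 16, N = 1480):
  red-eyed long-winged: 1480 × 9/16 = 832.5
  red-eyed dumpy-winged: 1480 × 3/16 = 277.5
  sepia-eyed long-winged: 1480 × 3/16 = 277.5
  sepia-eyed dumpy-winged: 1480 × 1/16 = 92.5

832.5, 277.5, 277.5, 92.5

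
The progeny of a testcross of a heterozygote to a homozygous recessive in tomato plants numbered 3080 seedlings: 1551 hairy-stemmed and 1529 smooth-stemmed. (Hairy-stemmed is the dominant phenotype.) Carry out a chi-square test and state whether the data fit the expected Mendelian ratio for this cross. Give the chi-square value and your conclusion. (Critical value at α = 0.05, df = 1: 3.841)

A testcross of a heterozygote (Aa × aa) gives a 1:1 phenotypic ratio.
The 1:1 ratio has 2 parts, so with N = 3080 the expected counts are:
  hairy-stemmed: 3080 × 1/2 = 1540
  smooth-stemmed: 3080 × 1/2 = 1540
χ² = Σ (O − E)² / E
  hairy-stemmed: (1551 − 1540)² / 1540 = 0.0786
  smooth-stemmed: (1529 − 1540)² / 1540 = 0.0786
χ² = 0.0786 + 0.0786 = 0.1572 ≈ 0.157
Degrees of freedom = 2 − 1 = 1; critical value at α = 0.05 is 3.841.
Since 0.157 < 3.841, we fail to reject the null hypothesis — the data are consistent with the 1:1 ratio.

0.157; consistent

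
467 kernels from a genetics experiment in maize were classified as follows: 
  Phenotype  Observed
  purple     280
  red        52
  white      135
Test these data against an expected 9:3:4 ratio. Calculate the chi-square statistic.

18.437

Expected counts for N = 467 under a 9:3:4 ratio (total parts = 16):
  purple: 467 × 9/16 = 262.6875
  red: 467 × 3/16 = 87.5625
  white: 467 × 4/16 = 116.75
χ² = Σ (O − E)² / E
  purple: (280 − 262.6875)² / 262.6875 = 1.1410
  red: (52 − 87.5625)² / 87.5625 = 14.4433
  white: (135 − 116.75)² / 116.75 = 2.8528
χ² = 1.1410 + 14.4433 + 2.8528 = 18.4371 ≈ 18.437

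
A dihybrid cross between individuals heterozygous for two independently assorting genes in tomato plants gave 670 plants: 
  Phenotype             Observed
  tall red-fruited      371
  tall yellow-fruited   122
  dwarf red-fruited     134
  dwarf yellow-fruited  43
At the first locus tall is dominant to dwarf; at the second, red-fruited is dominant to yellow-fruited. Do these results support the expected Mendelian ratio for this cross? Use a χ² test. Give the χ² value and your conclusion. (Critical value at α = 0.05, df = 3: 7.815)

0.785; consistent

A dihybrid F₂ with independent assortment and complete dominance at both loci gives a 9:3:3:1 phenotypic ratio.
The 9:3:3:1 ratio has 16 parts, so with N = 670 the expected counts are:
  tall red-fruited: 670 × 9/16 = 376.875
  tall yellow-fruited: 670 × 3/16 = 125.625
  dwarf red-fruited: 670 × 3/16 = 125.625
  dwarf yellow-fruited: 670 × 1/16 = 41.875
χ² = Σ (O − E)² / E
  tall red-fruited: (371 − 376.875)² / 376.875 = 0.0916
  tall yellow-fruited: (122 − 125.625)² / 125.625 = 0.1046
  dwarf red-fruited: (134 − 125.625)² / 125.625 = 0.5583
  dwarf yellow-fruited: (43 − 41.875)² / 41.875 = 0.0302
χ² = 0.0916 + 0.1046 + 0.5583 + 0.0302 = 0.7847 ≈ 0.785
Degrees of freedom = 4 − 1 = 3; critical value at α = 0.05 is 7.815.
Since 0.785 < 7.815, we fail to reject the null hypothesis — the data are consistent with the 9:3:3:1 ratio.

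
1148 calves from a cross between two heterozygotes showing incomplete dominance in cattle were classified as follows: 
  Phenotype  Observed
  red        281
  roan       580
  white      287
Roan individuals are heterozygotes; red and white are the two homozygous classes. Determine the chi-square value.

0.188

With incomplete dominance, a heterozygote × heterozygote cross gives a 1:2:1 phenotypic ratio.
Expected counts for N = 1148 under a 1:2:1 ratio (total parts = 4):
  red: 1148 × 1/4 = 287
  roan: 1148 × 2/4 = 574
  white: 1148 × 1/4 = 287
χ² = Σ (O − E)² / E
  red: (281 − 287)² / 287 = 0.1254
  roan: (580 − 574)² / 574 = 0.0627
  white: (287 − 287)² / 287 = 0.0000
χ² = 0.1254 + 0.0627 + 0.0000 = 0.1881 ≈ 0.188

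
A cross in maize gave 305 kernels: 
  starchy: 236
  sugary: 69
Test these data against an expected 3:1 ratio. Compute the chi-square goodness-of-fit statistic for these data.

0.919

Total ratio parts = 4. Expected numbers out of 305:
  starchy: 305 × 3/4 = 228.75
  sugary: 305 × 1/4 = 76.25
χ² = Σ (O − E)² / E
  starchy: (236 − 228.75)² / 228.75 = 0.2298
  sugary: (69 − 76.25)² / 76.25 = 0.6893
χ² = 0.2298 + 0.6893 = 0.9191 ≈ 0.919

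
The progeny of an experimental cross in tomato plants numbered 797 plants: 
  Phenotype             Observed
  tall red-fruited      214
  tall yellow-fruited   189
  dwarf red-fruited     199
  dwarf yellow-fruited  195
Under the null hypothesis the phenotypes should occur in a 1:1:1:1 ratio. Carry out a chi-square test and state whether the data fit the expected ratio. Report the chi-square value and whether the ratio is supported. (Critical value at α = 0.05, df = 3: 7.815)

1.710; consistent

Expected counts for N = 797 under a 1:1:1:1 ratio (total parts = 4):
  tall red-fruited: 797 × 1/4 = 199.25
  tall yellow-fruited: 797 × 1/4 = 199.25
  dwarf red-fruited: 797 × 1/4 = 199.25
  dwarf yellow-fruited: 797 × 1/4 = 199.25
χ² = Σ (O − E)² / E
  tall red-fruited: (214 − 199.25)² / 199.25 = 1.0919
  tall yellow-fruited: (189 − 199.25)² / 199.25 = 0.5273
  dwarf red-fruited: (199 − 199.25)² / 199.25 = 0.0003
  dwarf yellow-fruited: (195 − 199.25)² / 199.25 = 0.0907
χ² = 1.0919 + 0.5273 + 0.0003 + 0.0907 = 1.7102 ≈ 1.710
Degrees of freedom = 4 − 1 = 3; critical value at α = 0.05 is 7.815.
Since 1.710 < 7.815, we fail to reject the null hypothesis — the data are consistent with the 1:1:1:1 ratio.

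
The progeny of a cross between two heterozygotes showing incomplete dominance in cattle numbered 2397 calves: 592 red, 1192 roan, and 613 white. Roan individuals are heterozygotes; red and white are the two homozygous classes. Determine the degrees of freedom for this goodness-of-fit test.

With incomplete dominance, a heterozygote × heterozygote cross gives a 1:2:1 phenotypic ratio.
A goodness-of-fit test with 3 phenotype classes has df = 3 − 1 = 2.

2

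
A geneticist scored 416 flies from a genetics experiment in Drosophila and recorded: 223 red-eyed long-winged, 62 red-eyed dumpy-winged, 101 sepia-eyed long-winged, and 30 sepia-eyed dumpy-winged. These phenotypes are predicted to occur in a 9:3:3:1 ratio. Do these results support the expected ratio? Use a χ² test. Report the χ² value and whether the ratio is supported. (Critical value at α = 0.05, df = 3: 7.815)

11.197; not consistent

Expected counts for N = 416 under a 9:3:3:1 ratio (total parts = 16):
  red-eyed long-winged: 416 × 9/16 = 234
  red-eyed dumpy-winged: 416 × 3/16 = 78
  sepia-eyed long-winged: 416 × 3/16 = 78
  sepia-eyed dumpy-winged: 416 × 1/16 = 26
χ² = Σ (O − E)² / E
  red-eyed long-winged: (223 − 234)² / 234 = 0.5171
  red-eyed dumpy-winged: (62 − 78)² / 78 = 3.2821
  sepia-eyed long-winged: (101 − 78)² / 78 = 6.7821
  sepia-eyed dumpy-winged: (30 − 26)² / 26 = 0.6154
χ² = 0.5171 + 3.2821 + 6.7821 + 0.6154 = 11.1967 ≈ 11.197
Degrees of freedom = 4 − 1 = 3; critical value at α = 0.05 is 7.815.
Since 11.197 > 7.815, we reject the null hypothesis — the data do not fit the 9:3:3:1 ratio.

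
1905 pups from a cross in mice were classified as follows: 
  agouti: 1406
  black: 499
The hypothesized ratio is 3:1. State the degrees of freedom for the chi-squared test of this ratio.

1

A goodness-of-fit test with 2 phenotype classes has df = 2 − 1 = 1.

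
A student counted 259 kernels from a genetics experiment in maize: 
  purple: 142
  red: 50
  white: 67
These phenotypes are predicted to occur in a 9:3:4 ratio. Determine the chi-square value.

0.214

Expected counts for N = 259 under a 9:3:4 ratio (total parts = 16):
  purple: 259 × 9/16 = 145.6875
  red: 259 × 3/16 = 48.5625
  white: 259 × 4/16 = 64.75
χ² = Σ (O − E)² / E
  purple: (142 − 145.6875)² / 145.6875 = 0.0933
  red: (50 − 48.5625)² / 48.5625 = 0.0426
  white: (67 − 64.75)² / 64.75 = 0.0782
χ² = 0.0933 + 0.0426 + 0.0782 = 0.2141 ≈ 0.214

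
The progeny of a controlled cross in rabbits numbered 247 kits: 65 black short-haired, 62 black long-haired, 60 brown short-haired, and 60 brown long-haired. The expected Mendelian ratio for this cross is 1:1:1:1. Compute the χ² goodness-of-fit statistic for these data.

0.271

Under the 1:1:1:1 hypothesis (Σ ratio = 4, N = 247):
  black short-haired: 247 × 1/4 = 61.75
  black long-haired: 247 × 1/4 = 61.75
  brown short-haired: 247 × 1/4 = 61.75
  brown long-haired: 247 × 1/4 = 61.75
χ² = Σ (O − E)² / E
  black short-haired: (65 − 61.75)² / 61.75 = 0.1711
  black long-haired: (62 − 61.75)² / 61.75 = 0.0010
  brown short-haired: (60 − 61.75)² / 61.75 = 0.0496
  brown long-haired: (60 − 61.75)² / 61.75 = 0.0496
χ² = 0.1711 + 0.0010 + 0.0496 + 0.0496 = 0.2713 ≈ 0.271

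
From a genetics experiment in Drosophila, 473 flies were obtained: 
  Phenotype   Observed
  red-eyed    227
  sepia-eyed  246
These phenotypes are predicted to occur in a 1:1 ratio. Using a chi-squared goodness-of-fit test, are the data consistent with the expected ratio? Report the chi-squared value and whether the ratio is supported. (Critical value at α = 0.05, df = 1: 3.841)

0.763; consistent

The 1:1 ratio has 2 parts, so with N = 473 the expected counts are:
  red-eyed: 473 × 1/2 = 236.5
  sepia-eyed: 473 × 1/2 = 236.5
χ² = Σ (O − E)² / E
  red-eyed: (227 − 236.5)² / 236.5 = 0.3816
  sepia-eyed: (246 − 236.5)² / 236.5 = 0.3816
χ² = 0.3816 + 0.3816 = 0.7632 ≈ 0.763
Degrees of freedom = 2 − 1 = 1; critical value at α = 0.05 is 3.841.
Since 0.763 < 3.841, we fail to reject the null hypothesis — the data are consistent with the 1:1 ratio.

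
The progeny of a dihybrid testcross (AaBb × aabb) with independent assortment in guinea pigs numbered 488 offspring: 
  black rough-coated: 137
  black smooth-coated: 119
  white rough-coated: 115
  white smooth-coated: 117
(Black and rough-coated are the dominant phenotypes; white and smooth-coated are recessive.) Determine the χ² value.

A dihybrid testcross with independent assortment gives a 1:1:1:1 ratio.
Expected counts for N = 488 under a 1:1:1:1 ratio (total parts = 4):
  black rough-coated: 488 × 1/4 = 122
  black smooth-coated: 488 × 1/4 = 122
  white rough-coated: 488 × 1/4 = 122
  white smooth-coated: 488 × 1/4 = 122
χ² = Σ (O − E)² / E
  black rough-coated: (137 − 122)² / 122 = 1.8443
  black smooth-coated: (119 − 122)² / 122 = 0.0738
  white rough-coated: (115 − 122)² / 122 = 0.4016
  white smooth-coated: (117 − 122)² / 122 = 0.2049
χ² = 1.8443 + 0.0738 + 0.4016 + 0.2049 = 2.5246 ≈ 2.525

2.525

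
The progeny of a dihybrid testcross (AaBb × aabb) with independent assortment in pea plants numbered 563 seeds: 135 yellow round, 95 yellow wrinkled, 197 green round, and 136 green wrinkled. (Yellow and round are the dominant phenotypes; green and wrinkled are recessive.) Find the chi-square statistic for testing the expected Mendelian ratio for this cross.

A dihybrid testcross with independent assortment gives a 1:1:1:1 ratio.
Total ratio parts = 4. Expected numbers out of 563:
  yellow round: 563 × 1/4 = 140.75
  yellow wrinkled: 563 × 1/4 = 140.75
  green round: 563 × 1/4 = 140.75
  green wrinkled: 563 × 1/4 = 140.75
χ² = Σ (O − E)² / E
  yellow round: (135 − 140.75)² / 140.75 = 0.2349
  yellow wrinkled: (95 − 140.75)² / 140.75 = 14.8708
  green round: (197 − 140.75)² / 140.75 = 22.4800
  green wrinkled: (136 − 140.75)² / 140.75 = 0.1603
χ² = 0.2349 + 14.8708 + 22.4800 + 0.1603 = 37.746

37.746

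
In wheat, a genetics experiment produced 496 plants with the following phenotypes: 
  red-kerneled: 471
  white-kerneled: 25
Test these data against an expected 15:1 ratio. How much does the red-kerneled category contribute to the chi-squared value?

0.077

Under the 15:1 hypothesis (Σ ratio = 16, N = 496):
  red-kerneled: 496 × 15/16 = 465
  white-kerneled: 496 × 1/16 = 31
Contribution of red-kerneled: (471 − 465)² / 465 = 0.0774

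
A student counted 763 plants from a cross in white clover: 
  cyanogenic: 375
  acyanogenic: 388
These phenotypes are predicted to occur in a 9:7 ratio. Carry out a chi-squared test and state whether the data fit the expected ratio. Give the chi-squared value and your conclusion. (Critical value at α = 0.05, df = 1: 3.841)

15.638; not consistent

Total ratio parts = 16. Expected numbers out of 763:
  cyanogenic: 763 × 9/16 = 429.1875
  acyanogenic: 763 × 7/16 = 333.8125
χ² = Σ (O − E)² / E
  cyanogenic: (375 − 429.1875)² / 429.1875 = 6.8415
  acyanogenic: (388 − 333.8125)² / 333.8125 = 8.7962
χ² = 6.8415 + 8.7962 = 15.6377 ≈ 15.638
Degrees of freedom = 2 − 1 = 1; critical value at α = 0.05 is 3.841.
Since 15.638 > 3.841, we reject the null hypothesis — the data do not fit the 9:7 ratio.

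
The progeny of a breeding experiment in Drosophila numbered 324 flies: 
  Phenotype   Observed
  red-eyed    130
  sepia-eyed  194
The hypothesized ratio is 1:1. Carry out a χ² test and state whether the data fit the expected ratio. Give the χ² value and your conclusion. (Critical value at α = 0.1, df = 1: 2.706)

Total ratio parts = 2. Expected numbers out of 324:
  red-eyed: 324 × 1/2 = 162
  sepia-eyed: 324 × 1/2 = 162
χ² = Σ (O − E)² / E
  red-eyed: (130 − 162)² / 162 = 6.3210
  sepia-eyed: (194 − 162)² / 162 = 6.3210
χ² = 6.3210 + 6.3210 = 12.642
Degrees of freedom = 2 − 1 = 1; critical value at α = 0.1 is 2.706.
Since 12.642 > 2.706, we reject the null hypothesis — the data do not fit the 1:1 ratio.

12.642; not consistent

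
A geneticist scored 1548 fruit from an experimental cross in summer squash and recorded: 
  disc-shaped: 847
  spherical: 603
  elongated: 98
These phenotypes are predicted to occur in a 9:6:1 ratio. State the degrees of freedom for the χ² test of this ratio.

A goodness-of-fit test with 3 phenotype classes has df = 3 − 1 = 2.

2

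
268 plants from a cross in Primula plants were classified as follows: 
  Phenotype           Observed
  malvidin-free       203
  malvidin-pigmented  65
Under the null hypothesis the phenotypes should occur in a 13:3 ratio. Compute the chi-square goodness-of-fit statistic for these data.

Under the 13:3 hypothesis (Σ ratio = 16, N = 268):
  malvidin-free: 268 × 13/16 = 217.75
  malvidin-pigmented: 268 × 3/16 = 50.25
χ² = Σ (O − E)² / E
  malvidin-free: (203 − 217.75)² / 217.75 = 0.9991
  malvidin-pigmented: (65 − 50.25)² / 50.25 = 4.3296
χ² = 0.9991 + 4.3296 = 5.3287 ≈ 5.329

5.329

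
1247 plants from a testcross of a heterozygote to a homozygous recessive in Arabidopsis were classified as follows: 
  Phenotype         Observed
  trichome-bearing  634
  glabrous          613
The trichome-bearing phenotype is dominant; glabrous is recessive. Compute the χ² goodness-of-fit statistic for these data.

0.354

A testcross of a heterozygote (Aa × aa) gives a 1:1 phenotypic ratio.
Under the 1:1 hypothesis (Σ ratio = 2, N = 1247):
  trichome-bearing: 1247 × 1/2 = 623.5
  glabrous: 1247 × 1/2 = 623.5
χ² = Σ (O − E)² / E
  trichome-bearing: (634 − 623.5)² / 623.5 = 0.1768
  glabrous: (613 − 623.5)² / 623.5 = 0.1768
χ² = 0.1768 + 0.1768 = 0.3536 ≈ 0.354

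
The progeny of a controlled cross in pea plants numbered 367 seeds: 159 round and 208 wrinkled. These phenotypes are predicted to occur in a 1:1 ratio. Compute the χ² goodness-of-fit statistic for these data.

6.542

Total ratio parts = 2. Expected numbers out of 367:
  round: 367 × 1/2 = 183.5
  wrinkled: 367 × 1/2 = 183.5
χ² = Σ (O − E)² / E
  round: (159 − 183.5)² / 183.5 = 3.2711
  wrinkled: (208 − 183.5)² / 183.5 = 3.2711
χ² = 3.2711 + 3.2711 = 6.5422 ≈ 6.542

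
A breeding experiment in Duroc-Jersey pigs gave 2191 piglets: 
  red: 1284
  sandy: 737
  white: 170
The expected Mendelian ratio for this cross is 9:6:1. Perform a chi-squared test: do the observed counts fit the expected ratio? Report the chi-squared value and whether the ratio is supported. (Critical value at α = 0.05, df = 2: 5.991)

Under the 9:6:1 hypothesis (Σ ratio = 16, N = 2191):
  red: 2191 × 9/16 = 1232.4375
  sandy: 2191 × 6/16 = 821.625
  white: 2191 × 1/16 = 136.9375
χ² = Σ (O − E)² / E
  red: (1284 − 1232.4375)² / 1232.4375 = 2.1573
  sandy: (737 − 821.625)² / 821.625 = 8.7161
  white: (170 − 136.9375)² / 136.9375 = 7.9827
χ² = 2.1573 + 8.7161 + 7.9827 = 18.8561 ≈ 18.856
Degrees of freedom = 3 − 1 = 2; critical value at α = 0.05 is 5.991.
Since 18.856 > 5.991, we reject the null hypothesis — the data do not fit the 9:6:1 ratio.

18.856; not consistent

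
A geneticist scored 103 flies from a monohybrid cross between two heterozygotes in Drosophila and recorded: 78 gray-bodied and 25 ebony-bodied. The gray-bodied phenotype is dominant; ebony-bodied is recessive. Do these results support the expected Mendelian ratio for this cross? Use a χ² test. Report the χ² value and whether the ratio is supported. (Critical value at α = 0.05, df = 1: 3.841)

For a monohybrid cross between heterozygotes with complete dominance, the expected phenotypic ratio is 3:1.
Expected counts for N = 103 under a 3:1 ratio (total parts = 4):
  gray-bodied: 103 × 3/4 = 77.25
  ebony-bodied: 103 × 1/4 = 25.75
χ² = Σ (O − E)² / E
  gray-bodied: (78 − 77.25)² / 77.25 = 0.0073
  ebony-bodied: (25 − 25.75)² / 25.75 = 0.0218
χ² = 0.0073 + 0.0218 = 0.0291 ≈ 0.029
Degrees of freedom = 2 − 1 = 1; critical value at α = 0.05 is 3.841.
Since 0.029 < 3.841, we fail to reject the null hypothesis — the data are consistent with the 3:1 ratio.

0.029; consistent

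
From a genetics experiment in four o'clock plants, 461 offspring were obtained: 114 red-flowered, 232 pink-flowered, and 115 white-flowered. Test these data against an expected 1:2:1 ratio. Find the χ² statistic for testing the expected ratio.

Expected counts for N = 461 under a 1:2:1 ratio (total parts = 4):
  red-flowered: 461 × 1/4 = 115.25
  pink-flowered: 461 × 2/4 = 230.5
  white-flowered: 461 × 1/4 = 115.25
χ² = Σ (O − E)² / E
  red-flowered: (114 − 115.25)² / 115.25 = 0.0136
  pink-flowered: (232 − 230.5)² / 230.5 = 0.0098
  white-flowered: (115 − 115.25)² / 115.25 = 0.0005
χ² = 0.0136 + 0.0098 + 0.0005 = 0.0239 ≈ 0.024

0.024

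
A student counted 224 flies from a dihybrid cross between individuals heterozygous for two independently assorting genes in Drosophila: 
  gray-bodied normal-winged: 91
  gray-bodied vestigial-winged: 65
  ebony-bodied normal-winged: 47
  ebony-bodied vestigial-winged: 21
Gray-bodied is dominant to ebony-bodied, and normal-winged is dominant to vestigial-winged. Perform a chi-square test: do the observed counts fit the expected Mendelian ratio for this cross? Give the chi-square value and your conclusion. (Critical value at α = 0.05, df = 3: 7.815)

A dihybrid F₂ with independent assortment and complete dominance at both loci gives a 9:3:3:1 phenotypic ratio.
Under the 9:3:3:1 hypothesis (Σ ratio = 16, N = 224):
  gray-bodied normal-winged: 224 × 9/16 = 126
  gray-bodied vestigial-winged: 224 × 3/16 = 42
  ebony-bodied normal-winged: 224 × 3/16 = 42
  ebony-bodied vestigial-winged: 224 × 1/16 = 14
χ² = Σ (O − E)² / E
  gray-bodied normal-winged: (91 − 126)² / 126 = 9.7222
  gray-bodied vestigial-winged: (65 − 42)² / 42 = 12.5952
  ebony-bodied normal-winged: (47 − 42)² / 42 = 0.5952
  ebony-bodied vestigial-winged: (21 − 14)² / 14 = 3.5000
χ² = 9.7222 + 12.5952 + 0.5952 + 3.5000 = 26.4126 ≈ 26.413
Degrees of freedom = 4 − 1 = 3; critical value at α = 0.05 is 7.815.
Since 26.413 > 7.815, we reject the null hypothesis — the data do not fit the 9:3:3:1 ratio.

26.413; not consistent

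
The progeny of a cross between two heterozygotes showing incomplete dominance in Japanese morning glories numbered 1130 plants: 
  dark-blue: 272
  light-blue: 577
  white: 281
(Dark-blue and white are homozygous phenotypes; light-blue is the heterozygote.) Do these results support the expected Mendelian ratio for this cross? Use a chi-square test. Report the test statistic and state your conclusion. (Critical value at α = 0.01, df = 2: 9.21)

0.653; consistent

With incomplete dominance, a heterozygote × heterozygote cross gives a 1:2:1 phenotypic ratio.
Under the 1:2:1 hypothesis (Σ ratio = 4, N = 1130):
  dark-blue: 1130 × 1/4 = 282.5
  light-blue: 1130 × 2/4 = 565
  white: 1130 × 1/4 = 282.5
χ² = Σ (O − E)² / E
  dark-blue: (272 − 282.5)² / 282.5 = 0.3903
  light-blue: (577 − 565)² / 565 = 0.2549
  white: (281 − 282.5)² / 282.5 = 0.0080
χ² = 0.3903 + 0.2549 + 0.0080 = 0.6532 ≈ 0.653
Degrees of freedom = 3 − 1 = 2; critical value at α = 0.01 is 9.21.
Since 0.653 < 9.21, we fail to reject the null hypothesis — the data are consistent with the 1:2:1 ratio.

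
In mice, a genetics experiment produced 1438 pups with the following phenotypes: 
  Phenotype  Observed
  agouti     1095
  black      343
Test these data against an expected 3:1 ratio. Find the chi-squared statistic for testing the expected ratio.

1.010

Total ratio parts = 4. Expected numbers out of 1438:
  agouti: 1438 × 3/4 = 1078.5
  black: 1438 × 1/4 = 359.5
χ² = Σ (O − E)² / E
  agouti: (1095 − 1078.5)² / 1078.5 = 0.2524
  black: (343 − 359.5)² / 359.5 = 0.7573
χ² = 0.2524 + 0.7573 = 1.0097 ≈ 1.010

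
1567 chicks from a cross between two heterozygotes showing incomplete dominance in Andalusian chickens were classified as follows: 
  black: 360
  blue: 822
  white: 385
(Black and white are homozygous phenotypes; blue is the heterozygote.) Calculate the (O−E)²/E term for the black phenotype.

With incomplete dominance, a heterozygote × heterozygote cross gives a 1:2:1 phenotypic ratio.
Under the 1:2:1 hypothesis (Σ ratio = 4, N = 1567):
  black: 1567 × 1/4 = 391.75
  blue: 1567 × 2/4 = 783.5
  white: 1567 × 1/4 = 391.75
Contribution of black: (360 − 391.75)² / 391.75 = 2.5732

2.573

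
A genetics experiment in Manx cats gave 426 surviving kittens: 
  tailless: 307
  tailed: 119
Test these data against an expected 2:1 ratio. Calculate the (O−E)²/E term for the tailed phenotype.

Expected counts for N = 426 under a 2:1 ratio (total parts = 3):
  tailless: 426 × 2/3 = 284
  tailed: 426 × 1/3 = 142
Contribution of tailed: (119 − 142)² / 142 = 3.7254

3.725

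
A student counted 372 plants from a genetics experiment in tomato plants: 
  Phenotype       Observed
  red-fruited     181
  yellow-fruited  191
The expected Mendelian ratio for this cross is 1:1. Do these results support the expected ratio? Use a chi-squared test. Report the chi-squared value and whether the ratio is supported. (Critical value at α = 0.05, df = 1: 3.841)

0.269; consistent

Total ratio parts = 2. Expected numbers out of 372:
  red-fruited: 372 × 1/2 = 186
  yellow-fruited: 372 × 1/2 = 186
χ² = Σ (O − E)² / E
  red-fruited: (181 − 186)² / 186 = 0.1344
  yellow-fruited: (191 − 186)² / 186 = 0.1344
χ² = 0.1344 + 0.1344 = 0.2688 ≈ 0.269
Degrees of freedom = 2 − 1 = 1; critical value at α = 0.05 is 3.841.
Since 0.269 < 3.841, we fail to reject the null hypothesis — the data are consistent with the 1:1 ratio.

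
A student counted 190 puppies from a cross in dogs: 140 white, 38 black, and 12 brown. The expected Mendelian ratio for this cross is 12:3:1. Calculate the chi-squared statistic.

0.204

Expected counts for N = 190 under a 12:3:1 ratio (total parts = 16):
  white: 190 × 12/16 = 142.5
  black: 190 × 3/16 = 35.625
  brown: 190 × 1/16 = 11.875
χ² = Σ (O − E)² / E
  white: (140 − 142.5)² / 142.5 = 0.0439
  black: (38 − 35.625)² / 35.625 = 0.1583
  brown: (12 − 11.875)² / 11.875 = 0.0013
χ² = 0.0439 + 0.1583 + 0.0013 = 0.2035 ≈ 0.204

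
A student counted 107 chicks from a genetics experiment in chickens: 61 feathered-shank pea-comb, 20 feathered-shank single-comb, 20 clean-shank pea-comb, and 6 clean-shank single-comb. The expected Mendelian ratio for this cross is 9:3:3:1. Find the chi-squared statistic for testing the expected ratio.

0.082

Expected counts for N = 107 under a 9:3:3:1 ratio (total parts = 16):
  feathered-shank pea-comb: 107 × 9/16 = 60.1875
  feathered-shank single-comb: 107 × 3/16 = 20.0625
  clean-shank pea-comb: 107 × 3/16 = 20.0625
  clean-shank single-comb: 107 × 1/16 = 6.6875
χ² = Σ (O − E)² / E
  feathered-shank pea-comb: (61 − 60.1875)² / 60.1875 = 0.0110
  feathered-shank single-comb: (20 − 20.0625)² / 20.0625 = 0.0002
  clean-shank pea-comb: (20 − 20.0625)² / 20.0625 = 0.0002
  clean-shank single-comb: (6 − 6.6875)² / 6.6875 = 0.0707
χ² = 0.0110 + 0.0002 + 0.0002 + 0.0707 = 0.0821 ≈ 0.082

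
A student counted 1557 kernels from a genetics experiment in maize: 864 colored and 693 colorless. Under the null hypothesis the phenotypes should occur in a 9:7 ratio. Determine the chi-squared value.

0.364

Total ratio parts = 16. Expected numbers out of 1557:
  colored: 1557 × 9/16 = 875.8125
  colorless: 1557 × 7/16 = 681.1875
χ² = Σ (O − E)² / E
  colored: (864 − 875.8125)² / 875.8125 = 0.1593
  colorless: (693 − 681.1875)² / 681.1875 = 0.2048
χ² = 0.1593 + 0.2048 = 0.3641 ≈ 0.364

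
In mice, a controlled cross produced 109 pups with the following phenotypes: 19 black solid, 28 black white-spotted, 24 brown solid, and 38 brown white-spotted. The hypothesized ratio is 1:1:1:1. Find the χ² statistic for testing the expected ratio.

The 1:1:1:1 ratio has 4 parts, so with N = 109 the expected counts are:
  black solid: 109 × 1/4 = 27.25
  black white-spotted: 109 × 1/4 = 27.25
  brown solid: 109 × 1/4 = 27.25
  brown white-spotted: 109 × 1/4 = 27.25
χ² = Σ (O − E)² / E
  black solid: (19 − 27.25)² / 27.25 = 2.4977
  black white-spotted: (28 − 27.25)² / 27.25 = 0.0206
  brown solid: (24 − 27.25)² / 27.25 = 0.3876
  brown white-spotted: (38 − 27.25)² / 27.25 = 4.2408
χ² = 2.4977 + 0.0206 + 0.3876 + 4.2408 = 7.1467 ≈ 7.147

7.147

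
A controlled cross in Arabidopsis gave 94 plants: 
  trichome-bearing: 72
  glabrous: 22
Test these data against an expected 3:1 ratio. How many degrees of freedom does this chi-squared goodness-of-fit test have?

1

A goodness-of-fit test with 2 phenotype classes has df = 2 − 1 = 1.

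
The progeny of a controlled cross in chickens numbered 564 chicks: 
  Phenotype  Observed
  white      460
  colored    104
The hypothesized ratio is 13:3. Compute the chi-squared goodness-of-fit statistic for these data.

The 13:3 ratio has 16 parts, so with N = 564 the expected counts are:
  white: 564 × 13/16 = 458.25
  colored: 564 × 3/16 = 105.75
χ² = Σ (O − E)² / E
  white: (460 − 458.25)² / 458.25 = 0.0067
  colored: (104 − 105.75)² / 105.75 = 0.0290
χ² = 0.0067 + 0.0290 = 0.0357 ≈ 0.036

0.036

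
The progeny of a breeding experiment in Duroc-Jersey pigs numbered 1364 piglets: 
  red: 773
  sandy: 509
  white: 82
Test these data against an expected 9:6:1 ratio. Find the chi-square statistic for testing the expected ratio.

Total ratio parts = 16. Expected numbers out of 1364:
  red: 1364 × 9/16 = 767.25
  sandy: 1364 × 6/16 = 511.5
  white: 1364 × 1/16 = 85.25
χ² = Σ (O − E)² / E
  red: (773 − 767.25)² / 767.25 = 0.0431
  sandy: (509 − 511.5)² / 511.5 = 0.0122
  white: (82 − 85.25)² / 85.25 = 0.1239
χ² = 0.0431 + 0.0122 + 0.1239 = 0.1792 ≈ 0.179

0.179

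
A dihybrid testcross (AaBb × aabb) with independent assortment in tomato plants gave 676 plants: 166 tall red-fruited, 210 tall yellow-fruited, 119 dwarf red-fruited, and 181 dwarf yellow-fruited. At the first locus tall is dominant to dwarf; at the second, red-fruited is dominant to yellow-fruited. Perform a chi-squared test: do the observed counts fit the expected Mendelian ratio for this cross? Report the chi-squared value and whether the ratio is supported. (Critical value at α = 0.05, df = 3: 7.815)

25.645; not consistent

A dihybrid testcross with independent assortment gives a 1:1:1:1 ratio.
The 1:1:1:1 ratio has 4 parts, so with N = 676 the expected counts are:
  tall red-fruited: 676 × 1/4 = 169
  tall yellow-fruited: 676 × 1/4 = 169
  dwarf red-fruited: 676 × 1/4 = 169
  dwarf yellow-fruited: 676 × 1/4 = 169
χ² = Σ (O − E)² / E
  tall red-fruited: (166 − 169)² / 169 = 0.0533
  tall yellow-fruited: (210 − 169)² / 169 = 9.9467
  dwarf red-fruited: (119 − 169)² / 169 = 14.7929
  dwarf yellow-fruited: (181 − 169)² / 169 = 0.8521
χ² = 0.0533 + 9.9467 + 14.7929 + 0.8521 = 25.645
Degrees of freedom = 4 − 1 = 3; critical value at α = 0.05 is 7.815.
Since 25.645 > 7.815, we reject the null hypothesis — the data do not fit the 1:1:1:1 ratio.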